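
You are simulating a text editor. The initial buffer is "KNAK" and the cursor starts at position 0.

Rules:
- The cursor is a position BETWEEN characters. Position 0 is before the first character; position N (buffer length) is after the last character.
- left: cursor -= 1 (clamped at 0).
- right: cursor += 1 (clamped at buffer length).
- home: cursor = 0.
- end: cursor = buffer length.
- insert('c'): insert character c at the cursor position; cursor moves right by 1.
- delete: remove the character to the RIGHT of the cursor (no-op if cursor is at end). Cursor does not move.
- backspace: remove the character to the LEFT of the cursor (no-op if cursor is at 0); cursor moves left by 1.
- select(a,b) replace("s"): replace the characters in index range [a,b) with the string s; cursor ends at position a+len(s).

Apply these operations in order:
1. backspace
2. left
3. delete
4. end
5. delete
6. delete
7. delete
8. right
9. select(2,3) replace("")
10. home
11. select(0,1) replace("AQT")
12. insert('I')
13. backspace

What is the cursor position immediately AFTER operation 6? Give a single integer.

After op 1 (backspace): buf='KNAK' cursor=0
After op 2 (left): buf='KNAK' cursor=0
After op 3 (delete): buf='NAK' cursor=0
After op 4 (end): buf='NAK' cursor=3
After op 5 (delete): buf='NAK' cursor=3
After op 6 (delete): buf='NAK' cursor=3

Answer: 3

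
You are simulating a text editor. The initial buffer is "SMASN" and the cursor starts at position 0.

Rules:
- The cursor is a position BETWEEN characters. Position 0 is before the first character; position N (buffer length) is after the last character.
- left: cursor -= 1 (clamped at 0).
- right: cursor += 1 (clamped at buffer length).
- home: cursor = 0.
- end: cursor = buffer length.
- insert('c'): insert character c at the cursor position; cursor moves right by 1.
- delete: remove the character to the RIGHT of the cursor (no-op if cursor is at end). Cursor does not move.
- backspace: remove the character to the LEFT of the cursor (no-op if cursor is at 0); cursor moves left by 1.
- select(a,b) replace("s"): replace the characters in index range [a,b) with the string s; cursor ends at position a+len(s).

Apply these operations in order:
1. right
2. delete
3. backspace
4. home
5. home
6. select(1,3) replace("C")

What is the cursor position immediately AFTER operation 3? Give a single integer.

After op 1 (right): buf='SMASN' cursor=1
After op 2 (delete): buf='SASN' cursor=1
After op 3 (backspace): buf='ASN' cursor=0

Answer: 0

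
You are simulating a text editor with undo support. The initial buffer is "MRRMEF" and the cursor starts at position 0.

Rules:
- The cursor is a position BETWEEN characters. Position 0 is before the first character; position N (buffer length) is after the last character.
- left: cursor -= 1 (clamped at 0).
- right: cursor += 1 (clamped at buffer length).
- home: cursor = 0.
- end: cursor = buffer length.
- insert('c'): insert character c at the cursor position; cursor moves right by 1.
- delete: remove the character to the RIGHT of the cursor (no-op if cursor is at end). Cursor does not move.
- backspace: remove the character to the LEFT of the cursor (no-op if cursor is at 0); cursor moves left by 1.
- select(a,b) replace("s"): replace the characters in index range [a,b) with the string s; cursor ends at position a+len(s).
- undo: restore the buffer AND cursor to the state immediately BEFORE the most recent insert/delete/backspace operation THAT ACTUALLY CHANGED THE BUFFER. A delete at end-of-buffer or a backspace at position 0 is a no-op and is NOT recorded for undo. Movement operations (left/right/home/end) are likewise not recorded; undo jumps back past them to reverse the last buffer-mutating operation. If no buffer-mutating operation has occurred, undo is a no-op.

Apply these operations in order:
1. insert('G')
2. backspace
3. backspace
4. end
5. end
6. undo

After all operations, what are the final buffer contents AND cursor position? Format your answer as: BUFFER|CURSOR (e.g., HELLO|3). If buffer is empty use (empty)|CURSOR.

After op 1 (insert('G')): buf='GMRRMEF' cursor=1
After op 2 (backspace): buf='MRRMEF' cursor=0
After op 3 (backspace): buf='MRRMEF' cursor=0
After op 4 (end): buf='MRRMEF' cursor=6
After op 5 (end): buf='MRRMEF' cursor=6
After op 6 (undo): buf='GMRRMEF' cursor=1

Answer: GMRRMEF|1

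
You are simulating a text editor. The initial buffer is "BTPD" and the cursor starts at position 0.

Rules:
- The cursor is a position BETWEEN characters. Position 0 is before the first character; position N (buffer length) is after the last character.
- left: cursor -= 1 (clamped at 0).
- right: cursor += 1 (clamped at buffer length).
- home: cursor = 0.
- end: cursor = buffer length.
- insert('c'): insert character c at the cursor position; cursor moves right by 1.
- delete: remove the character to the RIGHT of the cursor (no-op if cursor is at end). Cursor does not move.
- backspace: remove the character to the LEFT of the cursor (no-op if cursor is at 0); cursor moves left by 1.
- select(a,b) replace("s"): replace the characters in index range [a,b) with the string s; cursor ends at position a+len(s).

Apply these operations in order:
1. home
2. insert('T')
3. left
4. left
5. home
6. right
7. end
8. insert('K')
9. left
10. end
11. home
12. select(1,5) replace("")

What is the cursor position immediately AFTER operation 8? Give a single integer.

Answer: 6

Derivation:
After op 1 (home): buf='BTPD' cursor=0
After op 2 (insert('T')): buf='TBTPD' cursor=1
After op 3 (left): buf='TBTPD' cursor=0
After op 4 (left): buf='TBTPD' cursor=0
After op 5 (home): buf='TBTPD' cursor=0
After op 6 (right): buf='TBTPD' cursor=1
After op 7 (end): buf='TBTPD' cursor=5
After op 8 (insert('K')): buf='TBTPDK' cursor=6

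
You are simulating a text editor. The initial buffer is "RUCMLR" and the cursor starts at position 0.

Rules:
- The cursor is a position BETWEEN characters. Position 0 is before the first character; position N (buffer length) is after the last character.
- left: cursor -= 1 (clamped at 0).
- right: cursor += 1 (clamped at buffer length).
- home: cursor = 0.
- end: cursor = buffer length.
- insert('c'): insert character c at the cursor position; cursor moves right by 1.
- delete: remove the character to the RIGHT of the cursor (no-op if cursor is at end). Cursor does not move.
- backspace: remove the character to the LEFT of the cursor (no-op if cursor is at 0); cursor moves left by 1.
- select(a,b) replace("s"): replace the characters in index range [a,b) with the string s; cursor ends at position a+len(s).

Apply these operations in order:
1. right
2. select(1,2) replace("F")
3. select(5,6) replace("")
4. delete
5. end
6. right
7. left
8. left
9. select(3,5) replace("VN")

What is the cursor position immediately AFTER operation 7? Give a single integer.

After op 1 (right): buf='RUCMLR' cursor=1
After op 2 (select(1,2) replace("F")): buf='RFCMLR' cursor=2
After op 3 (select(5,6) replace("")): buf='RFCML' cursor=5
After op 4 (delete): buf='RFCML' cursor=5
After op 5 (end): buf='RFCML' cursor=5
After op 6 (right): buf='RFCML' cursor=5
After op 7 (left): buf='RFCML' cursor=4

Answer: 4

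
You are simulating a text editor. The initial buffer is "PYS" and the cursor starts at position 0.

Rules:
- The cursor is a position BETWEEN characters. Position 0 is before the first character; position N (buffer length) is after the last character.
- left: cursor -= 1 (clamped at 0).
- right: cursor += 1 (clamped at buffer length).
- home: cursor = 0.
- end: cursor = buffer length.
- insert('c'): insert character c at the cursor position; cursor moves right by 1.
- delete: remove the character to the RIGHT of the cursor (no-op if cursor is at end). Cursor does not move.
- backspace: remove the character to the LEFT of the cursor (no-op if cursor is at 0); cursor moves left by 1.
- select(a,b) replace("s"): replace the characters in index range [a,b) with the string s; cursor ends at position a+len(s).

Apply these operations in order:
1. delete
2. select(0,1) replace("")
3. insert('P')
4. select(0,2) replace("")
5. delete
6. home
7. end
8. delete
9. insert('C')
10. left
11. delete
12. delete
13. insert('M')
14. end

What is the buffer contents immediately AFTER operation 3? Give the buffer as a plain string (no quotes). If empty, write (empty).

After op 1 (delete): buf='YS' cursor=0
After op 2 (select(0,1) replace("")): buf='S' cursor=0
After op 3 (insert('P')): buf='PS' cursor=1

Answer: PS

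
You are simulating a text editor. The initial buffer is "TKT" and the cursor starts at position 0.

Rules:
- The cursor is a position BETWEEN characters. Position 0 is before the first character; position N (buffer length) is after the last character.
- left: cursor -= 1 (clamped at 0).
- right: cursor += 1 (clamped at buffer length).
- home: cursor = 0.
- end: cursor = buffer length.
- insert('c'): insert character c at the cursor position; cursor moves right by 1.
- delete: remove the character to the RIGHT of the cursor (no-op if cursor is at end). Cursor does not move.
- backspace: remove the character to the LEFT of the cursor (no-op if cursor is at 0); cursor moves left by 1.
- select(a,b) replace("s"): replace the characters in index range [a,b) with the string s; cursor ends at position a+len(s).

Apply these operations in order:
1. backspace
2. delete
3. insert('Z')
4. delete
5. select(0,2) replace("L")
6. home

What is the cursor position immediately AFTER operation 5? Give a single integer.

After op 1 (backspace): buf='TKT' cursor=0
After op 2 (delete): buf='KT' cursor=0
After op 3 (insert('Z')): buf='ZKT' cursor=1
After op 4 (delete): buf='ZT' cursor=1
After op 5 (select(0,2) replace("L")): buf='L' cursor=1

Answer: 1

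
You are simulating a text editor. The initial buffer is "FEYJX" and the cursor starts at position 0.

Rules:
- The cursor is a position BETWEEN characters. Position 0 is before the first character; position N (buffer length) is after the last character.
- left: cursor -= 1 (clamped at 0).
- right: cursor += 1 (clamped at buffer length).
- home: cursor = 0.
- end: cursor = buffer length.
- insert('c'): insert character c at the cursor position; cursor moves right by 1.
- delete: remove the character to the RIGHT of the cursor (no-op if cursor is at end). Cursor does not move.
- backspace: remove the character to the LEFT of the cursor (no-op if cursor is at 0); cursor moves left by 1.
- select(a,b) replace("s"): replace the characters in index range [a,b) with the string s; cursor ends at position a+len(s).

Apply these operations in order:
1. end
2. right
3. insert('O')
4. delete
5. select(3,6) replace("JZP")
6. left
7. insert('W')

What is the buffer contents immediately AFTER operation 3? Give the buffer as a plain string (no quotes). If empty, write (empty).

After op 1 (end): buf='FEYJX' cursor=5
After op 2 (right): buf='FEYJX' cursor=5
After op 3 (insert('O')): buf='FEYJXO' cursor=6

Answer: FEYJXO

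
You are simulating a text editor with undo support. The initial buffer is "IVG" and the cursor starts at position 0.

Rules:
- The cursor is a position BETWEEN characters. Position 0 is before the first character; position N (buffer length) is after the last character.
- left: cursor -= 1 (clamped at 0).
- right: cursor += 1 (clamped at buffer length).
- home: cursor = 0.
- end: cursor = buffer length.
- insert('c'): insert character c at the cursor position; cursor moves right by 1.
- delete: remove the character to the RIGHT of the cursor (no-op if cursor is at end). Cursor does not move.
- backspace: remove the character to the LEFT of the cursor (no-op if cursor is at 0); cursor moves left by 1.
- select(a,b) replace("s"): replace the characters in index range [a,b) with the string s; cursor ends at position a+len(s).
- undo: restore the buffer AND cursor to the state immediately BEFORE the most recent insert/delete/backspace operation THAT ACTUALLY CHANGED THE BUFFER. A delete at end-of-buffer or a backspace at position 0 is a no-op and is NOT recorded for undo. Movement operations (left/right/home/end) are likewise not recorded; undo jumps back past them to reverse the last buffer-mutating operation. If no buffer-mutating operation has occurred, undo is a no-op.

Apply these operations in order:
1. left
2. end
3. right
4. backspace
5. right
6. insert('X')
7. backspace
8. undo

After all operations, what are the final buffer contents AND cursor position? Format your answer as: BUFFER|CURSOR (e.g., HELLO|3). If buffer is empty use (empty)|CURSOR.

After op 1 (left): buf='IVG' cursor=0
After op 2 (end): buf='IVG' cursor=3
After op 3 (right): buf='IVG' cursor=3
After op 4 (backspace): buf='IV' cursor=2
After op 5 (right): buf='IV' cursor=2
After op 6 (insert('X')): buf='IVX' cursor=3
After op 7 (backspace): buf='IV' cursor=2
After op 8 (undo): buf='IVX' cursor=3

Answer: IVX|3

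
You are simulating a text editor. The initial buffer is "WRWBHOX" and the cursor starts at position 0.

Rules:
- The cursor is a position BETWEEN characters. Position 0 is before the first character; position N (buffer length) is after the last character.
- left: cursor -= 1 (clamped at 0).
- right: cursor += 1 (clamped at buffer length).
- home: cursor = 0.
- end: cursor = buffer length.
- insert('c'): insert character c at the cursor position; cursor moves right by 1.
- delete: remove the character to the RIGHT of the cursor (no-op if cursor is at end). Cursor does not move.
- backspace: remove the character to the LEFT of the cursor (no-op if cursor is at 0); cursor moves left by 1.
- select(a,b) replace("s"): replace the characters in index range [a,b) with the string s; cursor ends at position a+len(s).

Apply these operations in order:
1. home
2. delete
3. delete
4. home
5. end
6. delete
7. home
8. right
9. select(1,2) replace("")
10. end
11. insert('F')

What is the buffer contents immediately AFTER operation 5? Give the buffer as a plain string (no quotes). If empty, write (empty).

After op 1 (home): buf='WRWBHOX' cursor=0
After op 2 (delete): buf='RWBHOX' cursor=0
After op 3 (delete): buf='WBHOX' cursor=0
After op 4 (home): buf='WBHOX' cursor=0
After op 5 (end): buf='WBHOX' cursor=5

Answer: WBHOX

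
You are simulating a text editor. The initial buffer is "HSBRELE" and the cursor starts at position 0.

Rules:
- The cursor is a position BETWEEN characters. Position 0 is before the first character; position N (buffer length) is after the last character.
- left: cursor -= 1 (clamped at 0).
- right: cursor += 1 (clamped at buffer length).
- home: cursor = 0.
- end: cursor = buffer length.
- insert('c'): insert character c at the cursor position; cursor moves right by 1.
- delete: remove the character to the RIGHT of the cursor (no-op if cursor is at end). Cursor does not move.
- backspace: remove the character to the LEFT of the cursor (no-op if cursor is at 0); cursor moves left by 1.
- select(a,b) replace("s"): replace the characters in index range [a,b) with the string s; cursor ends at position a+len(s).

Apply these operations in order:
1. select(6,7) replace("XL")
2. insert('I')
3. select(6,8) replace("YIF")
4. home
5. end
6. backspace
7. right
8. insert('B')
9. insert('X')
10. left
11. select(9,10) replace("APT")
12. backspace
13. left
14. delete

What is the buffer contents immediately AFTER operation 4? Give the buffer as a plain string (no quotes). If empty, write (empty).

Answer: HSBRELYIFI

Derivation:
After op 1 (select(6,7) replace("XL")): buf='HSBRELXL' cursor=8
After op 2 (insert('I')): buf='HSBRELXLI' cursor=9
After op 3 (select(6,8) replace("YIF")): buf='HSBRELYIFI' cursor=9
After op 4 (home): buf='HSBRELYIFI' cursor=0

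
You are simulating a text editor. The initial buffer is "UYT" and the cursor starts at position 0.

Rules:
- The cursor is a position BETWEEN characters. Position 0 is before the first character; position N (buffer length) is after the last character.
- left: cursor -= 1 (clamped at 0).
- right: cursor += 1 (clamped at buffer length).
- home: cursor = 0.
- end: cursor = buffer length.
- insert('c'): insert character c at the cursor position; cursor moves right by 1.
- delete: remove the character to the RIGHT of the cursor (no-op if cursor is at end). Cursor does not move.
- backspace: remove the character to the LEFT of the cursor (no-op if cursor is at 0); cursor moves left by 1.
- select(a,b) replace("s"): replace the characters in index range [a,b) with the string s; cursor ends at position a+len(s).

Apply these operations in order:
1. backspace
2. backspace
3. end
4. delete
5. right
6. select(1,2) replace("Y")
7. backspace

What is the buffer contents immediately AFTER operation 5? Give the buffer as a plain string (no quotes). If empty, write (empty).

After op 1 (backspace): buf='UYT' cursor=0
After op 2 (backspace): buf='UYT' cursor=0
After op 3 (end): buf='UYT' cursor=3
After op 4 (delete): buf='UYT' cursor=3
After op 5 (right): buf='UYT' cursor=3

Answer: UYT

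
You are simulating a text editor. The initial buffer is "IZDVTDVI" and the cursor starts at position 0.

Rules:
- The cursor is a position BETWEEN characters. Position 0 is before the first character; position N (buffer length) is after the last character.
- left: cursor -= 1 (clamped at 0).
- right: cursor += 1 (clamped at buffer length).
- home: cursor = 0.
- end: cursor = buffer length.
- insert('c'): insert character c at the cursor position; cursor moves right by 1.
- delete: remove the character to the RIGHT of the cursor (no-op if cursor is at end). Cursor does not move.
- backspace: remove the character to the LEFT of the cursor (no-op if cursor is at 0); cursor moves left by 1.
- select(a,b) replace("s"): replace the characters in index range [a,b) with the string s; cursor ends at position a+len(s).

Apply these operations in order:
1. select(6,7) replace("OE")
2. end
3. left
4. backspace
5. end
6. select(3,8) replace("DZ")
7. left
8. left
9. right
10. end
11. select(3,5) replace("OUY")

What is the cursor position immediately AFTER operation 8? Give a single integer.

Answer: 3

Derivation:
After op 1 (select(6,7) replace("OE")): buf='IZDVTDOEI' cursor=8
After op 2 (end): buf='IZDVTDOEI' cursor=9
After op 3 (left): buf='IZDVTDOEI' cursor=8
After op 4 (backspace): buf='IZDVTDOI' cursor=7
After op 5 (end): buf='IZDVTDOI' cursor=8
After op 6 (select(3,8) replace("DZ")): buf='IZDDZ' cursor=5
After op 7 (left): buf='IZDDZ' cursor=4
After op 8 (left): buf='IZDDZ' cursor=3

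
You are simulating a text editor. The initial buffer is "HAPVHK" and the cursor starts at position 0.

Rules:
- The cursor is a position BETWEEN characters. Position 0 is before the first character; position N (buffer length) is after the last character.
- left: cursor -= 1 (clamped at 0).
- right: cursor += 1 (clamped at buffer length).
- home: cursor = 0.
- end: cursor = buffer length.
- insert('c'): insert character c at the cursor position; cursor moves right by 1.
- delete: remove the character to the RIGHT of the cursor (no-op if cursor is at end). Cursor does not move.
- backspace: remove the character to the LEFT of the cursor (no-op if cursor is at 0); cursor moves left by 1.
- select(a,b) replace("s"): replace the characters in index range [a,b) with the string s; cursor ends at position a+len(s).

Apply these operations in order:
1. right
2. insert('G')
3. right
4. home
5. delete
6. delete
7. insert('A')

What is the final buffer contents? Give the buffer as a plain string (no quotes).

Answer: AAPVHK

Derivation:
After op 1 (right): buf='HAPVHK' cursor=1
After op 2 (insert('G')): buf='HGAPVHK' cursor=2
After op 3 (right): buf='HGAPVHK' cursor=3
After op 4 (home): buf='HGAPVHK' cursor=0
After op 5 (delete): buf='GAPVHK' cursor=0
After op 6 (delete): buf='APVHK' cursor=0
After op 7 (insert('A')): buf='AAPVHK' cursor=1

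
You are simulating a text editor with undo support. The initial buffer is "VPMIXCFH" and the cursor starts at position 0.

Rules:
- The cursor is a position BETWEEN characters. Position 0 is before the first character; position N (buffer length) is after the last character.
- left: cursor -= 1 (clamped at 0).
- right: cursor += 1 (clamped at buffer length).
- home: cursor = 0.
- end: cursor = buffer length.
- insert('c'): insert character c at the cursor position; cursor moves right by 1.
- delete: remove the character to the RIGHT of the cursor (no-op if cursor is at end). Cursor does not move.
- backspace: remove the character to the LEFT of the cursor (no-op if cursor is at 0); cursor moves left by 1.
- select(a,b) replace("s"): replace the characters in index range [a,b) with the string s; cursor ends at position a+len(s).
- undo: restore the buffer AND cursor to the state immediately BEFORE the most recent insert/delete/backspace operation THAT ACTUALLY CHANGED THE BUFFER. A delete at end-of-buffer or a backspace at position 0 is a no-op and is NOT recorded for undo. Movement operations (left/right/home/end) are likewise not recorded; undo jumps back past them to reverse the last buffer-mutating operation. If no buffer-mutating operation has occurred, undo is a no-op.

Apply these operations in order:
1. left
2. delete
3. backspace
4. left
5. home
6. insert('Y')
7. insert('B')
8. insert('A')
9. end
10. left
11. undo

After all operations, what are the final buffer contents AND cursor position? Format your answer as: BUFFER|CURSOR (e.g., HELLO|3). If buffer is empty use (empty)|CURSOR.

After op 1 (left): buf='VPMIXCFH' cursor=0
After op 2 (delete): buf='PMIXCFH' cursor=0
After op 3 (backspace): buf='PMIXCFH' cursor=0
After op 4 (left): buf='PMIXCFH' cursor=0
After op 5 (home): buf='PMIXCFH' cursor=0
After op 6 (insert('Y')): buf='YPMIXCFH' cursor=1
After op 7 (insert('B')): buf='YBPMIXCFH' cursor=2
After op 8 (insert('A')): buf='YBAPMIXCFH' cursor=3
After op 9 (end): buf='YBAPMIXCFH' cursor=10
After op 10 (left): buf='YBAPMIXCFH' cursor=9
After op 11 (undo): buf='YBPMIXCFH' cursor=2

Answer: YBPMIXCFH|2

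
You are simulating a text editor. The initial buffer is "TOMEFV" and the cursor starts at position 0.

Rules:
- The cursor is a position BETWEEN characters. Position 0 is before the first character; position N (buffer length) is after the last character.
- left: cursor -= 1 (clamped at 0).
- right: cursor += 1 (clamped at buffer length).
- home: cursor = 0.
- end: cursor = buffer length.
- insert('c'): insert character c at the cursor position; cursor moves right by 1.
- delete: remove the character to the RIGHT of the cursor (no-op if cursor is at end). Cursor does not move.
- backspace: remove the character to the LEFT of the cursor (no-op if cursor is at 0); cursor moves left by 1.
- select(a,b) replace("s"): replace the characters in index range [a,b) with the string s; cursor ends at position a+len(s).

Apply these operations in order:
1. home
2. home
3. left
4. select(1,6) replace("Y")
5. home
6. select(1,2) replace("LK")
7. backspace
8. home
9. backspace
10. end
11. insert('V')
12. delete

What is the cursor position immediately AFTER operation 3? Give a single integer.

Answer: 0

Derivation:
After op 1 (home): buf='TOMEFV' cursor=0
After op 2 (home): buf='TOMEFV' cursor=0
After op 3 (left): buf='TOMEFV' cursor=0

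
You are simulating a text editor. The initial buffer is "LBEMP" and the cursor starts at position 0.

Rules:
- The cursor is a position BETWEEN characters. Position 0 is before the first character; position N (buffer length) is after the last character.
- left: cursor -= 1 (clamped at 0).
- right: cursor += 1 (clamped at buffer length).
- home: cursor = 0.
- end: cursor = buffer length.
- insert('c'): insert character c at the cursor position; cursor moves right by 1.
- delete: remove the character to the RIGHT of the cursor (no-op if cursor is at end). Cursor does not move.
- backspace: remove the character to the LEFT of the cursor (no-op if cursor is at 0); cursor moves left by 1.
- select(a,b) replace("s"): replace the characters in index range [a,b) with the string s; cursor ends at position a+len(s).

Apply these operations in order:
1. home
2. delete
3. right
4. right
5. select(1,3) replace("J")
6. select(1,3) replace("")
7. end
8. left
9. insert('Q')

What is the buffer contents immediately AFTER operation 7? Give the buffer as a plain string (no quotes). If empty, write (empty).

After op 1 (home): buf='LBEMP' cursor=0
After op 2 (delete): buf='BEMP' cursor=0
After op 3 (right): buf='BEMP' cursor=1
After op 4 (right): buf='BEMP' cursor=2
After op 5 (select(1,3) replace("J")): buf='BJP' cursor=2
After op 6 (select(1,3) replace("")): buf='B' cursor=1
After op 7 (end): buf='B' cursor=1

Answer: B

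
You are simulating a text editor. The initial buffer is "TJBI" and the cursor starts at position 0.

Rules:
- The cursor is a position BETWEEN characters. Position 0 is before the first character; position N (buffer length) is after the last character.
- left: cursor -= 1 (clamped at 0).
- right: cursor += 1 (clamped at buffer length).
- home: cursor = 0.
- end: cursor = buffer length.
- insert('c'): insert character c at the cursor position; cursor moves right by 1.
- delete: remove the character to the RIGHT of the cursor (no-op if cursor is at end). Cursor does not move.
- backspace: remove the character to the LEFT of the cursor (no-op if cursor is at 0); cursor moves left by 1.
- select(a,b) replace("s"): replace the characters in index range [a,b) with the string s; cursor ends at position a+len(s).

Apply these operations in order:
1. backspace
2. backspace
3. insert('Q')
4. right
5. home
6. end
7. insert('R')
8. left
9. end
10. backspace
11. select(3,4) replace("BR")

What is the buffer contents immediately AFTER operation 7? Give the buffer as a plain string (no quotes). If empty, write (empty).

Answer: QTJBIR

Derivation:
After op 1 (backspace): buf='TJBI' cursor=0
After op 2 (backspace): buf='TJBI' cursor=0
After op 3 (insert('Q')): buf='QTJBI' cursor=1
After op 4 (right): buf='QTJBI' cursor=2
After op 5 (home): buf='QTJBI' cursor=0
After op 6 (end): buf='QTJBI' cursor=5
After op 7 (insert('R')): buf='QTJBIR' cursor=6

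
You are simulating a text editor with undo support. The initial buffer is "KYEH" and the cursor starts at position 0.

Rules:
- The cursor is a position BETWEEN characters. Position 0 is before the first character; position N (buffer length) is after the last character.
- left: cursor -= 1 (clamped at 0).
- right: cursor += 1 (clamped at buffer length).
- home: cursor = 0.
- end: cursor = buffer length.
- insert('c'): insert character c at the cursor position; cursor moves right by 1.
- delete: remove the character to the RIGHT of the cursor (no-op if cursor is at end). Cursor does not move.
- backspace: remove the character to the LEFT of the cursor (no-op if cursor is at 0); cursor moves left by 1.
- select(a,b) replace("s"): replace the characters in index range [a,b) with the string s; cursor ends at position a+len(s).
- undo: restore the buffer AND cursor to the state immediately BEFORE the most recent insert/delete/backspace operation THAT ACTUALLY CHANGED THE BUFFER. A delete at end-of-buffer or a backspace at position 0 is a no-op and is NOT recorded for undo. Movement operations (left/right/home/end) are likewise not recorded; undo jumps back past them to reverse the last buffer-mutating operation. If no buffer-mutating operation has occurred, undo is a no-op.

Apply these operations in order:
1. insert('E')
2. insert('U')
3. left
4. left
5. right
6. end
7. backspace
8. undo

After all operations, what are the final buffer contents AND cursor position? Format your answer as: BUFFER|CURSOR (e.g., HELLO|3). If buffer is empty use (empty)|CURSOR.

Answer: EUKYEH|6

Derivation:
After op 1 (insert('E')): buf='EKYEH' cursor=1
After op 2 (insert('U')): buf='EUKYEH' cursor=2
After op 3 (left): buf='EUKYEH' cursor=1
After op 4 (left): buf='EUKYEH' cursor=0
After op 5 (right): buf='EUKYEH' cursor=1
After op 6 (end): buf='EUKYEH' cursor=6
After op 7 (backspace): buf='EUKYE' cursor=5
After op 8 (undo): buf='EUKYEH' cursor=6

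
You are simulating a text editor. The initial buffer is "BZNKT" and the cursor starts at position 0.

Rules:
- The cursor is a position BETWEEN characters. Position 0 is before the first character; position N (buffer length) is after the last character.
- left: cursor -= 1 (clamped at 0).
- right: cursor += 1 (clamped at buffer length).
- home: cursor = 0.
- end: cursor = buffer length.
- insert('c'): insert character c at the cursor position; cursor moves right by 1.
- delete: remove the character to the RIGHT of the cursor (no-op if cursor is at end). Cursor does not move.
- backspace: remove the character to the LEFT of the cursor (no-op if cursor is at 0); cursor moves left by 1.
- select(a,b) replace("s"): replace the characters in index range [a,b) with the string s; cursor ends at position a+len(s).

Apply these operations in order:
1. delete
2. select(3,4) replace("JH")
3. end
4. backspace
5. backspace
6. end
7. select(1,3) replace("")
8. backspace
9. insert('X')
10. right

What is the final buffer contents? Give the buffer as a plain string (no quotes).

Answer: X

Derivation:
After op 1 (delete): buf='ZNKT' cursor=0
After op 2 (select(3,4) replace("JH")): buf='ZNKJH' cursor=5
After op 3 (end): buf='ZNKJH' cursor=5
After op 4 (backspace): buf='ZNKJ' cursor=4
After op 5 (backspace): buf='ZNK' cursor=3
After op 6 (end): buf='ZNK' cursor=3
After op 7 (select(1,3) replace("")): buf='Z' cursor=1
After op 8 (backspace): buf='(empty)' cursor=0
After op 9 (insert('X')): buf='X' cursor=1
After op 10 (right): buf='X' cursor=1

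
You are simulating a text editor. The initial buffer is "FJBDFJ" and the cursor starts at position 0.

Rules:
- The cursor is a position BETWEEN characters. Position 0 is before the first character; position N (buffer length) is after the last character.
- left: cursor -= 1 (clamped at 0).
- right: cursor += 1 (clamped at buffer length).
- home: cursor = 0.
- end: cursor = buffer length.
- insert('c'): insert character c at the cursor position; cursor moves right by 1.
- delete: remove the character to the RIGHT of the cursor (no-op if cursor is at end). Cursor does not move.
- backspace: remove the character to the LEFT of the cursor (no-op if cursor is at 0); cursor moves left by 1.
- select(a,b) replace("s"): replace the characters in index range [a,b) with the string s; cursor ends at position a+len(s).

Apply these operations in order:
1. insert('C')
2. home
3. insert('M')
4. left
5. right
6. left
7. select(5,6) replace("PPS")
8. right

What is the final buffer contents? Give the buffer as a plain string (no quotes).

Answer: MCFJBPPSFJ

Derivation:
After op 1 (insert('C')): buf='CFJBDFJ' cursor=1
After op 2 (home): buf='CFJBDFJ' cursor=0
After op 3 (insert('M')): buf='MCFJBDFJ' cursor=1
After op 4 (left): buf='MCFJBDFJ' cursor=0
After op 5 (right): buf='MCFJBDFJ' cursor=1
After op 6 (left): buf='MCFJBDFJ' cursor=0
After op 7 (select(5,6) replace("PPS")): buf='MCFJBPPSFJ' cursor=8
After op 8 (right): buf='MCFJBPPSFJ' cursor=9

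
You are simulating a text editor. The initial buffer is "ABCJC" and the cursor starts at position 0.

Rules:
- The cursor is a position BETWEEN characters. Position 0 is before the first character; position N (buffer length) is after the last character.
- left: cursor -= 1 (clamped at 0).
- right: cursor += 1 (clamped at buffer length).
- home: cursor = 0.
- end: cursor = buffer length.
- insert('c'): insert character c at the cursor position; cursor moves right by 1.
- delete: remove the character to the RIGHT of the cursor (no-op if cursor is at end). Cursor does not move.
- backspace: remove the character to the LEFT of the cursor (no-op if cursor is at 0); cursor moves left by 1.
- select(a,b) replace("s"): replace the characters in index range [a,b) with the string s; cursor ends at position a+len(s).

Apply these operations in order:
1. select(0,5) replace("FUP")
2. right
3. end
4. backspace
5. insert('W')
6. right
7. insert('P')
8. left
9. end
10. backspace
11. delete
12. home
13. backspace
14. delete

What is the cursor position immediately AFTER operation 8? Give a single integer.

After op 1 (select(0,5) replace("FUP")): buf='FUP' cursor=3
After op 2 (right): buf='FUP' cursor=3
After op 3 (end): buf='FUP' cursor=3
After op 4 (backspace): buf='FU' cursor=2
After op 5 (insert('W')): buf='FUW' cursor=3
After op 6 (right): buf='FUW' cursor=3
After op 7 (insert('P')): buf='FUWP' cursor=4
After op 8 (left): buf='FUWP' cursor=3

Answer: 3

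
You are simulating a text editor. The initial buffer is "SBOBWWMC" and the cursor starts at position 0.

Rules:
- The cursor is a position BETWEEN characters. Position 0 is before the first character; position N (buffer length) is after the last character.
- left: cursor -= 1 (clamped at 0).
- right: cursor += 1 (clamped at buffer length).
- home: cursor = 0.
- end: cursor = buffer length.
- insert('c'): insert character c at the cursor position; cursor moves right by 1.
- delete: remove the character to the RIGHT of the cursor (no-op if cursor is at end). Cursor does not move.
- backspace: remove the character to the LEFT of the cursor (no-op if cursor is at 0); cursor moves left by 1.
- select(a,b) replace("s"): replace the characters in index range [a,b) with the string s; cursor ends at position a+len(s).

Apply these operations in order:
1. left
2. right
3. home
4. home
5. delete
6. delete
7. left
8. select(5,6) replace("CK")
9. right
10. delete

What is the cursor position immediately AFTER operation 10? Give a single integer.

Answer: 7

Derivation:
After op 1 (left): buf='SBOBWWMC' cursor=0
After op 2 (right): buf='SBOBWWMC' cursor=1
After op 3 (home): buf='SBOBWWMC' cursor=0
After op 4 (home): buf='SBOBWWMC' cursor=0
After op 5 (delete): buf='BOBWWMC' cursor=0
After op 6 (delete): buf='OBWWMC' cursor=0
After op 7 (left): buf='OBWWMC' cursor=0
After op 8 (select(5,6) replace("CK")): buf='OBWWMCK' cursor=7
After op 9 (right): buf='OBWWMCK' cursor=7
After op 10 (delete): buf='OBWWMCK' cursor=7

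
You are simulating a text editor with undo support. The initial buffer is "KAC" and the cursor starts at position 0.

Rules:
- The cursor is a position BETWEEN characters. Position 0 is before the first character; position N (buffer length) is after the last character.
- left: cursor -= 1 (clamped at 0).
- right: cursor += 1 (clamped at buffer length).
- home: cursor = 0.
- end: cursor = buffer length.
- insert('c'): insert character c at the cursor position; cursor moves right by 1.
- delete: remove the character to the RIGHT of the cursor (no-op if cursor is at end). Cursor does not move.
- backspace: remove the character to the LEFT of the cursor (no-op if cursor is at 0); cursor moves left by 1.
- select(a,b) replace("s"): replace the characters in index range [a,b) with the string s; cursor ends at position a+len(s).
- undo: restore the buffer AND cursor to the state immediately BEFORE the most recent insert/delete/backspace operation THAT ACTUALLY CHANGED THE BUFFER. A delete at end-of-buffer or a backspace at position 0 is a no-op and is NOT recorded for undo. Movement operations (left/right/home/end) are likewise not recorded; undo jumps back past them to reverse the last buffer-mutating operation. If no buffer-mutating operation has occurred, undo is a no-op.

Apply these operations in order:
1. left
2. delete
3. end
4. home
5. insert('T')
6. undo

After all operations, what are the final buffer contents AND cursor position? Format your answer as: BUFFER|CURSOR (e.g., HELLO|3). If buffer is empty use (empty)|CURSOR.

Answer: AC|0

Derivation:
After op 1 (left): buf='KAC' cursor=0
After op 2 (delete): buf='AC' cursor=0
After op 3 (end): buf='AC' cursor=2
After op 4 (home): buf='AC' cursor=0
After op 5 (insert('T')): buf='TAC' cursor=1
After op 6 (undo): buf='AC' cursor=0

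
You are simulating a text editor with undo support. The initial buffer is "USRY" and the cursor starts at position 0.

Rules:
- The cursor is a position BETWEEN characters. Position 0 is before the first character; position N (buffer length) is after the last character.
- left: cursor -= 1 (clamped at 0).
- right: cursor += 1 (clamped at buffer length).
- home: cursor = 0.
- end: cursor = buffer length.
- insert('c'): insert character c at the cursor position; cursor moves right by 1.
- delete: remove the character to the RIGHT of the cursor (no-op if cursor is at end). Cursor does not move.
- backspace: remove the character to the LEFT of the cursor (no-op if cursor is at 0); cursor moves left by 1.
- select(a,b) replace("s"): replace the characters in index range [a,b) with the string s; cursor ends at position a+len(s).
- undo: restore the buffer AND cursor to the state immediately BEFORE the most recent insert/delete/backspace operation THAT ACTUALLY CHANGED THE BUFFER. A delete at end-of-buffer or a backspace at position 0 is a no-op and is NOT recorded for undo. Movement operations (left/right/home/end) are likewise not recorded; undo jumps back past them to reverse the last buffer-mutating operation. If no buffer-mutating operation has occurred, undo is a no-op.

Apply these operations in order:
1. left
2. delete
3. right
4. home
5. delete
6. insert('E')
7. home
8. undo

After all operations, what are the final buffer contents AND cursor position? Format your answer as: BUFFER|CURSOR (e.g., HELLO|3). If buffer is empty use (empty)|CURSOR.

After op 1 (left): buf='USRY' cursor=0
After op 2 (delete): buf='SRY' cursor=0
After op 3 (right): buf='SRY' cursor=1
After op 4 (home): buf='SRY' cursor=0
After op 5 (delete): buf='RY' cursor=0
After op 6 (insert('E')): buf='ERY' cursor=1
After op 7 (home): buf='ERY' cursor=0
After op 8 (undo): buf='RY' cursor=0

Answer: RY|0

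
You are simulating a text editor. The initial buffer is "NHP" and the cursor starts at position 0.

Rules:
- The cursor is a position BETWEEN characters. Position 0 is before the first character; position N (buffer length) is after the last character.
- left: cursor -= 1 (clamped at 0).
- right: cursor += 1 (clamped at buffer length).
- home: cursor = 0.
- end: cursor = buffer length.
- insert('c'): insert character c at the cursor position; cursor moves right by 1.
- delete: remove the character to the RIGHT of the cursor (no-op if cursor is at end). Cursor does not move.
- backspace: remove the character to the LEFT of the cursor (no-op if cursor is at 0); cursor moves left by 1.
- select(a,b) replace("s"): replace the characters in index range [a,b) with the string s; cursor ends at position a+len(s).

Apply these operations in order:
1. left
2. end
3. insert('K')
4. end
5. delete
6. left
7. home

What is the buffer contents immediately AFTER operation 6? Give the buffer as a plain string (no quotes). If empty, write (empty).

Answer: NHPK

Derivation:
After op 1 (left): buf='NHP' cursor=0
After op 2 (end): buf='NHP' cursor=3
After op 3 (insert('K')): buf='NHPK' cursor=4
After op 4 (end): buf='NHPK' cursor=4
After op 5 (delete): buf='NHPK' cursor=4
After op 6 (left): buf='NHPK' cursor=3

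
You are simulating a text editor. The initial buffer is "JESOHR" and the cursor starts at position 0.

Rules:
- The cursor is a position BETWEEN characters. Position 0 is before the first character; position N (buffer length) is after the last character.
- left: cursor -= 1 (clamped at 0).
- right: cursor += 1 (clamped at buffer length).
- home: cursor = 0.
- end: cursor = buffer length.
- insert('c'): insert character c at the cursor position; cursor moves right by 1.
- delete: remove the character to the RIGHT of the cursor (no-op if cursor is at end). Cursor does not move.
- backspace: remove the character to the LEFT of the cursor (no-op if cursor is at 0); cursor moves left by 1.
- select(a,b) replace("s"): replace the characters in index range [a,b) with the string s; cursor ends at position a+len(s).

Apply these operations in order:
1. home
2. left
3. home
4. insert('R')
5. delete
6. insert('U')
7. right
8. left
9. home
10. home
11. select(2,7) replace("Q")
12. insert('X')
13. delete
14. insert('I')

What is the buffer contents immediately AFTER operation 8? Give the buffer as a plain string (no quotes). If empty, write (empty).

Answer: RUESOHR

Derivation:
After op 1 (home): buf='JESOHR' cursor=0
After op 2 (left): buf='JESOHR' cursor=0
After op 3 (home): buf='JESOHR' cursor=0
After op 4 (insert('R')): buf='RJESOHR' cursor=1
After op 5 (delete): buf='RESOHR' cursor=1
After op 6 (insert('U')): buf='RUESOHR' cursor=2
After op 7 (right): buf='RUESOHR' cursor=3
After op 8 (left): buf='RUESOHR' cursor=2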